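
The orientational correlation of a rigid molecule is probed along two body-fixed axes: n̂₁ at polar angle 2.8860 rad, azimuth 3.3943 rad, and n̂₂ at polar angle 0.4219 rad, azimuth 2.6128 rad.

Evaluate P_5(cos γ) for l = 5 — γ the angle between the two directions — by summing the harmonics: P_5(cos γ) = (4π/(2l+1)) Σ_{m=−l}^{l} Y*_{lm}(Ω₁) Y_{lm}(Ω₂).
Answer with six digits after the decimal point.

0.386808

Expand P_5 via completeness: Σ_{m} conj(Y_{5,m}) at Ω₁ times Y_{5,m} at Ω₂ —
  [-5]  conj(Y_{5,-5})(Ω₁) = (-0.000145, -0.000457) ; Y_{5,-5}(Ω₂) = (0.004696, -0.002551) ; Δ = (-0.000002, -0.000002)
  [-4]  conj(Y_{5,-4})(Ω₁) = (-0.003081, -0.004915) ; Y_{5,-4}(Ω₂) = (-0.019499, 0.032209) ; Δ = (0.000218, -0.000003)
  [-3]  conj(Y_{5,-3})(Ω₁) = (-0.030139, -0.028538) ; Y_{5,-3}(Ω₂) = (0.002402, -0.154169) ; Δ = (-0.004472, 0.004578)
  [-2]  conj(Y_{5,-2})(Ω₁) = (-0.165821, -0.091758) ; Y_{5,-2}(Ω₂) = (0.190554, 0.338112) ; Δ = (-0.000573, -0.073551)
  [-1]  conj(Y_{5,-1})(Ω₁) = (-0.493624, -0.127467) ; Y_{5,-1}(Ω₂) = (-0.441103, -0.257735) ; Δ = (0.184886, 0.183450)
  [+0]  conj(Y_{5,0})(Ω₁) = (-0.529322, -0.000000) ; Y_{5,0}(Ω₂) = (0.040657, 0.000000) ; Δ = (-0.021521, -0.000000)
  [+1]  conj(Y_{5,1})(Ω₁) = (0.493624, -0.127467) ; Y_{5,1}(Ω₂) = (0.441103, -0.257735) ; Δ = (0.184886, -0.183450)
  [+2]  conj(Y_{5,2})(Ω₁) = (-0.165821, 0.091758) ; Y_{5,2}(Ω₂) = (0.190554, -0.338112) ; Δ = (-0.000573, 0.073551)
  [+3]  conj(Y_{5,3})(Ω₁) = (0.030139, -0.028538) ; Y_{5,3}(Ω₂) = (-0.002402, -0.154169) ; Δ = (-0.004472, -0.004578)
  [+4]  conj(Y_{5,4})(Ω₁) = (-0.003081, 0.004915) ; Y_{5,4}(Ω₂) = (-0.019499, -0.032209) ; Δ = (0.000218, 0.000003)
  [+5]  conj(Y_{5,5})(Ω₁) = (0.000145, -0.000457) ; Y_{5,5}(Ω₂) = (-0.004696, -0.002551) ; Δ = (-0.000002, 0.000002)
Total Σ_m = (0.338594, -0.000000). Multiply by 1.142397: (0.386808, -0.000000). P_5(cos γ) = 0.386808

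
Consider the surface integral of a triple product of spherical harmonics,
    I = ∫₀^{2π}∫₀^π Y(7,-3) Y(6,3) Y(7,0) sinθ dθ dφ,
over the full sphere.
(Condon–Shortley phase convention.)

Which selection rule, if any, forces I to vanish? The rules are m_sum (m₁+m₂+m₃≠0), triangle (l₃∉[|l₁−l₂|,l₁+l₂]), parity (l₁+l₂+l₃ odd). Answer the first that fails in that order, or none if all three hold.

none

m₁+m₂+m₃ = -3 + 3 + 0 = 0  ✓
triangle: |7−6|=1 ≤ l₃=7 ≤ 7+6=13  ✓
parity: l₁+l₂+l₃ = 20 is even  ✓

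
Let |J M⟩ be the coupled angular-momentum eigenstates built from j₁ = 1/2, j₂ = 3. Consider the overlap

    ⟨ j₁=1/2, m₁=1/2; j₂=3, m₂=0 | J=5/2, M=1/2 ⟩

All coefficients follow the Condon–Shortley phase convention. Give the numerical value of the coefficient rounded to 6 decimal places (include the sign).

+√(3/7) = +0.654654

√[6·1!0!5!/7! · 1!0!3!3!3!2!] = √(432/7)
  +(−1)^0/∏(0,1,0,3,0,2)! = 1/12  (running 1/12)
⟨..|..⟩ = √(432/7)·(1/12) = +0.654654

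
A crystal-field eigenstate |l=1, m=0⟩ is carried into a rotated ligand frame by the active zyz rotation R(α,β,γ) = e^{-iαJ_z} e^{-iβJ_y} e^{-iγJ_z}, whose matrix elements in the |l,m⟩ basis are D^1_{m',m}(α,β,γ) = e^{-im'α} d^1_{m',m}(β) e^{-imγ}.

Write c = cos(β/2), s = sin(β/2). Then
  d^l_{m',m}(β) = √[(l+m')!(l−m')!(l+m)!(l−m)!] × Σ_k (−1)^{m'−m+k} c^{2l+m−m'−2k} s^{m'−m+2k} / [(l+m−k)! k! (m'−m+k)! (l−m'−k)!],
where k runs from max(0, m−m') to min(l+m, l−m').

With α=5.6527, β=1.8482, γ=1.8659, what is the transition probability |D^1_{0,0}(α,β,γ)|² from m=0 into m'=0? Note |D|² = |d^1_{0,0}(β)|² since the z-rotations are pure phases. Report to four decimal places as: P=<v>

First d^1_{0,0}(β=1.8482), then the phase factors e^{-i(0)α} and e^{-i(0)γ}:
c=cos(1.848200/2)=0.602553, s=sin(1.848200/2)=0.798079; N=√[1·1·1·1]=1.000000
k∈{0,1} keeps every argument non-negative
  k=0: (−1)^0·1.0000/(1)·0.6026^2·0.7981^0 = +0.363070
  k=1: (−1)^1·1.0000/(1)·0.6026^0·0.7981^2 = -0.636930
d^1_{0,0}(1.8482) = +0.363070 -0.636930 = -0.273860
|D^1_{0,0}|² = |d^1_{0,0}(β)|² = (-0.273860)² = 0.074999 (the z-rotation phases have unit modulus)

P=0.0750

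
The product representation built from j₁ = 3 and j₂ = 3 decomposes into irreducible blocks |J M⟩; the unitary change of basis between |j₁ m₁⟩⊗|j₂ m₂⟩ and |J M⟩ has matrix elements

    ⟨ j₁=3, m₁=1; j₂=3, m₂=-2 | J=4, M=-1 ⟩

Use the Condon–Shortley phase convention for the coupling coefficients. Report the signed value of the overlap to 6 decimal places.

triangle: 2!·4!·4!/11! = 1152/39916800
(j±m)!: 4!·2!·1!·5!·3!·5! = 4147200
prefactor² = (2J+1)·Δ·N² = 82944/77
  k=0: +1/(0!·2!·2!·1!·2!·3!) = 1/48
  k=1: −1/(1!·1!·1!·0!·3!·4!) = -1/144
Σ = 1/72  ⇒  CG² = 82944/77·(1/72)² = 16/77
CG = +√(16/77) = +0.455842

+0.455842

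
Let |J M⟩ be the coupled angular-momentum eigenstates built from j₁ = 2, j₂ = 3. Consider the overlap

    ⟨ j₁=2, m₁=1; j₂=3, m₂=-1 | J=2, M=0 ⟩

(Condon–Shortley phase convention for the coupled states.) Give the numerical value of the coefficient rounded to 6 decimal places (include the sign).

triangle: 3!·1!·3!/8! = 36/40320
(j±m)!: 3!·1!·2!·4!·2!·2! = 1152
prefactor² = (2J+1)·Δ·N² = 36/7
  k=0: +1/(0!·3!·1!·2!·0!·1!) = 1/12
  k=1: −1/(1!·2!·0!·1!·1!·2!) = -1/4
Σ = -1/6  ⇒  CG² = 36/7·(-1/6)² = 1/7
CG = −√(1/7) = -0.377964

-0.377964  (= −√(1/7))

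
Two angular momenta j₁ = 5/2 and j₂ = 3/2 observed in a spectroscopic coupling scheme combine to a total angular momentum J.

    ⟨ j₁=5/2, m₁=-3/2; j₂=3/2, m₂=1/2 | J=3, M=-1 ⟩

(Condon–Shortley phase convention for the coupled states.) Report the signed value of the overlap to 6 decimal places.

−√(49/120) ≈ -0.639010

√[7·1!4!2!/8! · 1!4!2!1!2!4!] = √(96/5)
  +(−1)^0/∏(0,1,4,2,0,0)! = 1/48  (running 1/48)
  +(−1)^1/∏(1,0,3,1,1,1)! = -1/6  (running -7/48)
⟨..|..⟩ = √(96/5)·(-7/48) = -0.639010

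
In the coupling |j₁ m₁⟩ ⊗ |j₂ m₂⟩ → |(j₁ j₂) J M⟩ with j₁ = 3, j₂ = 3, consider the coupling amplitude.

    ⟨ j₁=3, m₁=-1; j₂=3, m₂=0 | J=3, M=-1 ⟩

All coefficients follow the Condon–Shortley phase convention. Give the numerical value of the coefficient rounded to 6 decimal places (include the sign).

+√(1/6) ≈ +0.408248

triangle: 3!×3!×3!/10! = 216/3628800
(j±m)!: 2!×4!×3!×3!×2!×4! = 82944
prefactor² = (2J+1)×Δ×N² = 864/25
  k=1: −1/(1!×2!×3!×2!×0!×1!) = -1/24
  k=2: +1/(2!×1!×2!×1!×1!×2!) = 1/8
  k=3: −1/(3!×0!×1!×0!×2!×3!) = -1/72
Σ = 5/72  ⇒  CG² = 864/25×(5/72)² = 1/6
CG = +√(1/6) = +0.408248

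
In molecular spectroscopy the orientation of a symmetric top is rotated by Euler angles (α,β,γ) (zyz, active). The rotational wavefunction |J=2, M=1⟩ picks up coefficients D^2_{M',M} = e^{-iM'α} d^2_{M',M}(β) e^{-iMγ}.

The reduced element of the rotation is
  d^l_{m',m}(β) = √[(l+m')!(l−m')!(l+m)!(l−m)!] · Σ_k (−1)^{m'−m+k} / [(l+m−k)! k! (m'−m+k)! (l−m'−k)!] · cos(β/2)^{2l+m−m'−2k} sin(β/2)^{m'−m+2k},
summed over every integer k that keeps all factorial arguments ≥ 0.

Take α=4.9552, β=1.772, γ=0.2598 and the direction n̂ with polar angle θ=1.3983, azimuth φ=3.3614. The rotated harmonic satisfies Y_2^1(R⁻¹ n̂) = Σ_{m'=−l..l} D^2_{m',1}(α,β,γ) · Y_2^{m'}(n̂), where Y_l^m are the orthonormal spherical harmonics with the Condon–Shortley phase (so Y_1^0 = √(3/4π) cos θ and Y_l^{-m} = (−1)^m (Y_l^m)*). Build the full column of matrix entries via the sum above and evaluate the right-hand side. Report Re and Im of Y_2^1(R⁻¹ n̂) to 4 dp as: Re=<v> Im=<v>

Need the full column D^2_{m',1} for m'=−2..2 at α=4.9552, β=1.7720, γ=0.2598.
cos(β/2)=0.632515, sin(β/2)=0.774548
d^2_{-2,1}: single k=3 term ⇒ +0.587822;  D = -0.572897-0.131618i
d^2_{-1,1}: k∈[2..3] ⇒ +0.720045 -0.359909 = +0.360136;  D = -0.006118-0.360084i
d^2_{0,1}: k∈[1..2] ⇒ +0.480106 -0.719932 = -0.239826;  D = -0.231778+0.061608i
d^2_{1,1}: k∈[0..1] ⇒ +0.160060 -0.720045 = -0.559985;  D = -0.269753-0.490730i
d^2_{2,1}: single k=0 term ⇒ -0.392005;  D = +0.288046-0.265890i
Y_2^{m'}(θ=1.3983,φ=3.3614) and Σ D·Y over m':
  (-0.5729-0.1316i)·(+0.3392-0.1596i)  (-0.0061-0.3601i)·(-0.1275+0.0285i)  (-0.2318+0.0616i)·(-0.2875+0.0000i)  (-0.2698-0.4907i)·(+0.1275+0.0285i)  (+0.2880-0.2659i)·(+0.3392+0.1596i)
Y_2^1(R⁻¹ n̂) = -0.017949-0.039716i

Re=-0.0179 Im=-0.0397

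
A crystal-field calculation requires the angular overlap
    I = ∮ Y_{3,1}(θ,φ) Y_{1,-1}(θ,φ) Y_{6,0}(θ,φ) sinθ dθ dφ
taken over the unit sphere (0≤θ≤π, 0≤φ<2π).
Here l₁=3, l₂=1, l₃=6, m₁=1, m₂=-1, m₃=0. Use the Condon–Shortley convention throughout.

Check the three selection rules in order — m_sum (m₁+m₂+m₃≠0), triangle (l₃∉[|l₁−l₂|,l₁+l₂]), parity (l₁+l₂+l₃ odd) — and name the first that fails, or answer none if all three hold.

triangle

Σmᵢ = 0  ✓
l₃∈[|l₁−l₂|,l₁+l₂]=[2,4] required, l₃=6 fails  ✗
Σlᵢ = 10 ⇒ even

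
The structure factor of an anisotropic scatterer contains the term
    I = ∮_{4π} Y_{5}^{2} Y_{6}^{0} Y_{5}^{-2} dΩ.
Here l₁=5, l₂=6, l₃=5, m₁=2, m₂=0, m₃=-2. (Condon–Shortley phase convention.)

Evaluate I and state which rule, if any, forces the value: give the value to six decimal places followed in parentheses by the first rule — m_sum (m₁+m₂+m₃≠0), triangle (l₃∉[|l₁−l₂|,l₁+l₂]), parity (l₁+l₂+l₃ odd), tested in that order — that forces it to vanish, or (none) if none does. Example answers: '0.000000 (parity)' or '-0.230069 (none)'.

-0.110455 (none)

Rules hold: Σm=0, L=16 even, 1≤5≤11.
N = 11·13·11 = 1573
Δ = 6!·4!·6!/17! = 1/28588560
Racah Σ t=1..5: t=1:−1/345600 t=2:+1/13824 t=3:−1/5184 t=4:+1/13824 t=5:−1/345600 = -7/129600
⇒ 3j(5 6 5; 0 0 0)² = 80/7293, sgn +1
Racah Σ t=0..3: t=0:+1/3110400 t=1:−1/57600 t=2:+1/13824 t=3:−1/31104 = 1/43200
⇒ 3j(5 6 5; 2 0 -2)² = 108/12155, sgn -1
4πI² = N·(3j₀)²·(3jₘ)² = 576/3757
I = -1·√(0.153314/4π) = -0.11045508
No selection rule forces the value: the integral is nonzero (none).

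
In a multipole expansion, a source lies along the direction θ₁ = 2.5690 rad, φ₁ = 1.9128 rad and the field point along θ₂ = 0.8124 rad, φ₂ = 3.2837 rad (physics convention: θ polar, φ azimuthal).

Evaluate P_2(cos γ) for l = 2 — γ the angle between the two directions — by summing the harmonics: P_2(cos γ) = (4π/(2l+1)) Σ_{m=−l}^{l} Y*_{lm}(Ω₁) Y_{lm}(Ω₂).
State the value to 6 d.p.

-0.125062

Term-by-term m-sum for l=2 (normalisation 4π/5 = 2.513274):
  term(m=-2) = -0.02126 - 0.00898j   from Y*(Ω₁)=-0.08789 - 0.07165j, Y(Ω₂)=0.19540 - 0.05708j
  term(m=-1) = -0.02695 + 0.13300j   from Y*(Ω₁)=0.11799 - 0.33144j, Y(Ω₂)=-0.38182 + 0.05463j
  term(m=+0) = 0.04666 + 0.00000j   from Y*(Ω₁)=0.35302 + 0.00000j, Y(Ω₂)=0.13216 + 0.00000j
  term(m=+1) = -0.02695 - 0.13300j   from Y*(Ω₁)=-0.11799 - 0.33144j, Y(Ω₂)=0.38182 + 0.05463j
  term(m=+2) = -0.02126 + 0.00898j   from Y*(Ω₁)=-0.08789 + 0.07165j, Y(Ω₂)=0.19540 + 0.05708j
Σ over m = -0.04976 - 0.00000j; ×(4π/5) → -0.12506 - 0.00000j. Real part: -0.125062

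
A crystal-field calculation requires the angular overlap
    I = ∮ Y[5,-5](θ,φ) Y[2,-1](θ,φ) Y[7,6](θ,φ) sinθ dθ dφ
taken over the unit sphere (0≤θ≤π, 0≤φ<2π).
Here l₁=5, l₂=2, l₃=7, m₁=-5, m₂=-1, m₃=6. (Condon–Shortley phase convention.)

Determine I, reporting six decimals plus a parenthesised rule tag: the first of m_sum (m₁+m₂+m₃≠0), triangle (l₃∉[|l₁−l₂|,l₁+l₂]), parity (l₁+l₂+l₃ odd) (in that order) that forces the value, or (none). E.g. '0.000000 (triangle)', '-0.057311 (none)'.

m-sum 0 ✓  L=14 even ✓  3≤7≤7 ✓
Π(2lᵢ+1) = 11×5×15 = 825
triangle coeff Δ(5,2,7) = 1/15015
Σ_t [0,0]: t=0:+1/57600 = 1/57600
(3j)²=21/715 [(5 2 7; 0 0 0)], sign=-1
Σ_t [0,0]: t=0:+1/21772800 = 1/21772800
(3j)²=2/105 [(5 2 7; -5 -1 6)], sign=-1
⇒ 4πI² = 6/13
I = (+1)√(6/13/(4π)) = 0.19164567
No selection rule forces the value: the integral is nonzero (none).

0.191646 (none)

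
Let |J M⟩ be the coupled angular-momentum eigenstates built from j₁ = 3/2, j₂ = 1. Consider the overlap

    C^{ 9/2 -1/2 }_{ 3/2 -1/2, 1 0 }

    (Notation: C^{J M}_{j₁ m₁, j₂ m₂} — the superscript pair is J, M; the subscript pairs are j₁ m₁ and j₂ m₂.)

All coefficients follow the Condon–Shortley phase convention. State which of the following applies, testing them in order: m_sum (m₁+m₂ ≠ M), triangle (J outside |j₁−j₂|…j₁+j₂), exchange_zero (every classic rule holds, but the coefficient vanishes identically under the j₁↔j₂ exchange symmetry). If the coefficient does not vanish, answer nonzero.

triangle

m-sum: m₁+m₂ = -1/2+0 = -1/2, M = -1/2  ✓
triangle: need |j₁−j₂| ≤ J ≤ j₁+j₂, i.e. J ∈ [1/2, 5/2]; J = 9/2 is outside ✗ ⇒ coefficient is 0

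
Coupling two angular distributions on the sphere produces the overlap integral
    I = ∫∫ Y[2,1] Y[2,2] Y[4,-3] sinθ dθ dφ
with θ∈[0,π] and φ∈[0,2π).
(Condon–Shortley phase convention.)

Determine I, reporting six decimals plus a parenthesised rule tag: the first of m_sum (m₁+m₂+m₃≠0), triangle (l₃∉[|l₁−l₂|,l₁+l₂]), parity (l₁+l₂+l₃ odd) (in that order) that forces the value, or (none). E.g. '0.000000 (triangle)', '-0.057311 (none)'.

-0.238414 (none)

m-sum 0 ✓  L=8 even ✓  0≤4≤4 ✓
Π(2lᵢ+1) = 5×5×9 = 225
triangle coeff Δ(2,2,4) = 1/630
Σ_t [0,0]: t=0:+1/16 = 1/16
(3j)²=2/35 [(2 2 4; 0 0 0)], sign=+1
Σ_t [0,0]: t=0:+1/144 = 1/144
(3j)²=1/18 [(2 2 4; 1 2 -3)], sign=-1
⇒ 4πI² = 5/7
I = (-1)√(5/7/(4π)) = -0.23841361
No selection rule forces the value: the integral is nonzero (none).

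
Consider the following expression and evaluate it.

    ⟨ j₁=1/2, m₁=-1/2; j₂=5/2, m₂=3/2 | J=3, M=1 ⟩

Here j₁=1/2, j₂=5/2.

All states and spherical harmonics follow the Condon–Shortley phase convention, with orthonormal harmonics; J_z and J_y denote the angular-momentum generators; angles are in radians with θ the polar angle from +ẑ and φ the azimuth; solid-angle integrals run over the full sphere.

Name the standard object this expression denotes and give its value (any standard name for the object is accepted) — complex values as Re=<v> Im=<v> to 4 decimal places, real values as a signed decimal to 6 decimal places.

Clebsch–Gordan coefficient, +√(1/3) ≈ +0.577350

This is a Clebsch–Gordan (vector-coupling) coefficient.
√[7·0!1!5!/7! · 0!1!4!1!4!2!] = √(192)
  +(−1)^0/∏(0,0,1,4,0,1)! = 1/24  (running 1/24)
⟨..|..⟩ = √(192)·(1/24) = +0.577350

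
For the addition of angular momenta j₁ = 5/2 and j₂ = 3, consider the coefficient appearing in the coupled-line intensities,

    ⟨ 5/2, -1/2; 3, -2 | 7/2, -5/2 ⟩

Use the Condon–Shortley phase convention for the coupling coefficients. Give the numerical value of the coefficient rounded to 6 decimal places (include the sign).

−√(2/63) = -0.178174

triangle: 2!*3!*4!/10! = 288/3628800
(j±m)!: 2!*3!*1!*5!*1!*6! = 1036800
prefactor² = (2J+1)*Δ*N² = 4608/7
  k=0: +1/(0!*2!*3!*1!*0!*3!) = 1/72
  k=1: −1/(1!*1!*2!*0!*1!*4!) = -1/48
Σ = -1/144  ⇒  CG² = 4608/7*(-1/144)² = 2/63
CG = −√(2/63) = -0.178174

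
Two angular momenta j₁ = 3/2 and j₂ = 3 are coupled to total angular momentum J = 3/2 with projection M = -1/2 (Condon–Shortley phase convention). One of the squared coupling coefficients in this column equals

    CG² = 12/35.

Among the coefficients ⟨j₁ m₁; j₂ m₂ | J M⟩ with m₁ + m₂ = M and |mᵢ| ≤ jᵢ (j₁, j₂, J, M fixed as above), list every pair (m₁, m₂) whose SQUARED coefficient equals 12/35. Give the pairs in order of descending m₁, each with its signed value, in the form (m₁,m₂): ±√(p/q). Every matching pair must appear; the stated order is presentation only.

Admissible pairs with m₁+m₂ = M = -1/2: (-3/2,1), (-1/2,0), (1/2,-1), (3/2,-2)
  (m₁,m₂)=(3/2,-2): CG² = 2/7, CG = +√(2/7)
  (m₁,m₂)=(1/2,-1): CG² = 12/35, CG = −√(12/35)   ← matches the target
  (m₁,m₂)=(-1/2,0): CG² = 9/35, CG = +√(9/35)
  (m₁,m₂)=(-3/2,1): CG² = 4/35, CG = −√(4/35)
Pairs with CG² = 12/35: (1/2,-1): −√(12/35)

(1/2,-1): −√(12/35)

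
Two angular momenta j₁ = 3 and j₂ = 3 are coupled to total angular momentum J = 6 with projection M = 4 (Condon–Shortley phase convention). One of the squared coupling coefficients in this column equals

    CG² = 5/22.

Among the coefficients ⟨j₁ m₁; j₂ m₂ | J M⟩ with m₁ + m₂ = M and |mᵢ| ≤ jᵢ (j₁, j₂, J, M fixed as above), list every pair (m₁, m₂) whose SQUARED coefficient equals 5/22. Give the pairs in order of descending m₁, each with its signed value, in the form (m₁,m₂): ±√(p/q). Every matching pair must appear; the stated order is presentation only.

Admissible pairs with m₁+m₂ = M = 4: (1,3), (2,2), (3,1)
  (m₁,m₂)=(3,1): CG² = 5/22, CG = +√(5/22)   ← matches the target
  (m₁,m₂)=(2,2): CG² = 6/11, CG = +√(6/11)
  (m₁,m₂)=(1,3): CG² = 5/22, CG = +√(5/22)   ← matches the target
Pairs with CG² = 5/22: (3,1): +√(5/22); (1,3): +√(5/22)

(3,1): +√(5/22); (1,3): +√(5/22)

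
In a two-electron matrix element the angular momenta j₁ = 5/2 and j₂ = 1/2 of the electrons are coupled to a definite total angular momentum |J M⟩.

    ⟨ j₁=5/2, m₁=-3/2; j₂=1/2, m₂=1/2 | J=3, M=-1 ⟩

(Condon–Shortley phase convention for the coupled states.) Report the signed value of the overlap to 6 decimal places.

j₁+j₂−J=0  J+j₁−j₂=5  J−j₁+j₂=1  j₁+j₂+J+1=7
(j₁±m₁, j₂±m₂, J±M) = (1,4,1,0,2,4)
P² = 192
sum k=0..0:
  [0] +1/24 = 1/24
S = 1/24
C² = P²·S² = 1/3 ; C = +0.577350

+0.577350  (= +√(1/3))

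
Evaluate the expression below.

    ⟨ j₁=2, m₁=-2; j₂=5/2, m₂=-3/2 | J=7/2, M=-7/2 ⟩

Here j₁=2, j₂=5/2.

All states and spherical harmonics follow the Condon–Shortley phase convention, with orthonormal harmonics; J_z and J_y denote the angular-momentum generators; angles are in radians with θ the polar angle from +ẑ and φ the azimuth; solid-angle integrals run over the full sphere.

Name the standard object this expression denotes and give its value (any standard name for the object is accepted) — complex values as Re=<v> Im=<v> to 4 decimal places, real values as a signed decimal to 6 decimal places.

This is a Clebsch–Gordan (vector-coupling) coefficient.
√[8·1!3!4!/9! · 0!4!1!4!0!7!] = √(9216)
  +(−1)^1/∏(1,0,3,0,0,4)! = -1/144  (running -1/144)
⟨..|..⟩ = √(9216)·(-1/144) = -0.666667

Clebsch–Gordan coefficient, −√(4/9) ≈ -0.666667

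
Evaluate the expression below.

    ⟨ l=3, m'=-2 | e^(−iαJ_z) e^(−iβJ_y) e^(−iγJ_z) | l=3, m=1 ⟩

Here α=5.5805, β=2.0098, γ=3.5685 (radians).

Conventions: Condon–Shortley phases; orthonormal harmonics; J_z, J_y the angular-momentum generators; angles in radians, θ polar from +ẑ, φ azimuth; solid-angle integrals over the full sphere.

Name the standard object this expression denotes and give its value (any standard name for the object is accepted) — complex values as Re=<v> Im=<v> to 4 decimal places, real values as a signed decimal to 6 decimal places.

This is a Wigner D-matrix element — the rotation-matrix element ⟨l m'| R(α,β,γ) |l m⟩ in the angular-momentum basis.
D^3_{-2,1}(5.5805,2.0098,3.5685) = e^{-i·-2·5.5805}·d^3_{-2,1}(2.0098)·e^{-i·1·3.5685}. Compute d first:
c=cos(2.009800/2)=0.536173, s=sin(2.009800/2)=0.844108; N=√[1·120·24·2]=75.894664
Admissible k: 3..4 (factorial args all ≥0)
  k=3: (−1)^0·75.8947/(12)·0.5362^3·0.8441^3 = +0.586325
  k=4: (−1)^1·75.8947/(24)·0.5362^1·0.8441^5 = -0.726600
d^3_{-2,1}(2.0098) = +0.586325 -0.726600 = -0.140275
D = (+0.164672-0.986348i)·(-0.140275)·(-0.910251+0.414058i) = -0.036263-0.135507i

Wigner D-matrix element, Re=-0.0363 Im=-0.1355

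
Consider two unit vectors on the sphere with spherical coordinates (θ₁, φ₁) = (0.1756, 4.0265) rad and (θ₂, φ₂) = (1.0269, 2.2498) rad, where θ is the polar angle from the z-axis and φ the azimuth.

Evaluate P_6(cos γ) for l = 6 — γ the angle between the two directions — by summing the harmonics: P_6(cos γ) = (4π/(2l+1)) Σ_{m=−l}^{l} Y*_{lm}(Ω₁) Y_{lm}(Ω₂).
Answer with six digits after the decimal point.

Expand P_6 via completeness: Σ_{m} conj(Y_{6,m}) at Ω₁ times Y_{6,m} at Ω₂ —
  [-6]  conj(Y_{6,-6})(Ω₁) = 0.00001 - 0.00001j ; Y_{6,-6}(Ω₂) = 0.11301 - 0.15230j ; Δ = -0.00000 - 0.00000j
  [-5]  conj(Y_{6,-5})(Ω₁) = 0.00008 + 0.00026j ; Y_{6,-5}(Ω₂) = 0.09961 + 0.38460j ; Δ = -0.00009 + 0.00005j
  [-4]  conj(Y_{6,-4})(Ω₁) = -0.00296 - 0.00124j ; Y_{6,-4}(Ω₂) = -0.33897 - 0.15365j ; Δ = 0.00081 + 0.00088j
  [-3]  conj(Y_{6,-3})(Ω₁) = 0.02316 - 0.01226j ; Y_{6,-3}(Ω₂) = -0.01027 + 0.00517j ; Δ = -0.00017 + 0.00025j
  [-2]  conj(Y_{6,-2})(Ω₁) = -0.02863 + 0.14193j ; Y_{6,-2}(Ω₂) = 0.07322 - 0.33887j ; Δ = 0.04600 + 0.02009j
  [-1]  conj(Y_{6,-1})(Ω₁) = -0.31113 - 0.38015j ; Y_{6,-1}(Ω₂) = 0.07643 + 0.09470j ; Δ = 0.01222 - 0.05852j
  [+0]  conj(Y_{6,0})(Ω₁) = 0.71313 + 0.00000j ; Y_{6,0}(Ω₂) = 0.31562 + 0.00000j ; Δ = 0.22508 + 0.00000j
  [+1]  conj(Y_{6,1})(Ω₁) = 0.31113 - 0.38015j ; Y_{6,1}(Ω₂) = -0.07643 + 0.09470j ; Δ = 0.01222 + 0.05852j
  [+2]  conj(Y_{6,2})(Ω₁) = -0.02863 - 0.14193j ; Y_{6,2}(Ω₂) = 0.07322 + 0.33887j ; Δ = 0.04600 - 0.02009j
  [+3]  conj(Y_{6,3})(Ω₁) = -0.02316 - 0.01226j ; Y_{6,3}(Ω₂) = 0.01027 + 0.00517j ; Δ = -0.00017 - 0.00025j
  [+4]  conj(Y_{6,4})(Ω₁) = -0.00296 + 0.00124j ; Y_{6,4}(Ω₂) = -0.33897 + 0.15365j ; Δ = 0.00081 - 0.00088j
  [+5]  conj(Y_{6,5})(Ω₁) = -0.00008 + 0.00026j ; Y_{6,5}(Ω₂) = -0.09961 + 0.38460j ; Δ = -0.00009 - 0.00005j
  [+6]  conj(Y_{6,6})(Ω₁) = 0.00001 + 0.00001j ; Y_{6,6}(Ω₂) = 0.11301 + 0.15230j ; Δ = -0.00000 + 0.00000j
Total Σ_m = 0.34261 - 0.00000j. Multiply by 0.966644: 0.33119 - 0.00000j. P_6(cos γ) = 0.331186

0.331186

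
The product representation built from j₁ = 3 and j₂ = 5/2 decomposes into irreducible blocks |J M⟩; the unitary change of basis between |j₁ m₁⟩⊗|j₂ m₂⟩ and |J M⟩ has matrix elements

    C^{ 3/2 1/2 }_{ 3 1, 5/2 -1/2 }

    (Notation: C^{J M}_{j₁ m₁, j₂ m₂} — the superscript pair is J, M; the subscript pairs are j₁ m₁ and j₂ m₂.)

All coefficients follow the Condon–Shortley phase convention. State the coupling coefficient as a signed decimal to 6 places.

√[4·4!2!1!/8! · 4!2!2!3!2!1!] = √(192/35)
  +(−1)^1/∏(1,3,1,1,1,0)! = -1/6  (running -1/6)
  +(−1)^2/∏(2,2,0,0,2,1)! = 1/8  (running -1/24)
⟨..|..⟩ = √(192/35)·(-1/24) = -0.097590

-0.097590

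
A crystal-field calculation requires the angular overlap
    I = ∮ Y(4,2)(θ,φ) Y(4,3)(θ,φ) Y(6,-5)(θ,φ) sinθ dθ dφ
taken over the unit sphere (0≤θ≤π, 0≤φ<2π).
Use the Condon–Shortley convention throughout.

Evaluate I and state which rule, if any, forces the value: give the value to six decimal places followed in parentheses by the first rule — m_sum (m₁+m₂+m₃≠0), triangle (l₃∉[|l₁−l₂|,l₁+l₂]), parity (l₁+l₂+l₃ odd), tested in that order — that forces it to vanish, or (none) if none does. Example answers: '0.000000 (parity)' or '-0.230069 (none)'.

-0.100084 (none)

Rules hold: Σm=0, L=14 even, 0≤6≤8.
N = 9·9·13 = 1053
Δ = 2!·6!·6!/15! = 1/1261260
Racah Σ t=0..2: t=0:+1/4608 t=1:−1/1296 t=2:+1/4608 = -7/20736
⇒ 3j(4 4 6; 0 0 0)² = 20/1287, sgn -1
Racah Σ t=1..2: t=1:−1/86400 t=2:+1/172800 = -1/172800
⇒ 3j(4 4 6; 2 3 -5)² = 1/130, sgn +1
4πI² = N·(3j₀)²·(3jₘ)² = 18/143
I = -1·√(0.125874/4π) = -0.10008369
No selection rule forces the value: the integral is nonzero (none).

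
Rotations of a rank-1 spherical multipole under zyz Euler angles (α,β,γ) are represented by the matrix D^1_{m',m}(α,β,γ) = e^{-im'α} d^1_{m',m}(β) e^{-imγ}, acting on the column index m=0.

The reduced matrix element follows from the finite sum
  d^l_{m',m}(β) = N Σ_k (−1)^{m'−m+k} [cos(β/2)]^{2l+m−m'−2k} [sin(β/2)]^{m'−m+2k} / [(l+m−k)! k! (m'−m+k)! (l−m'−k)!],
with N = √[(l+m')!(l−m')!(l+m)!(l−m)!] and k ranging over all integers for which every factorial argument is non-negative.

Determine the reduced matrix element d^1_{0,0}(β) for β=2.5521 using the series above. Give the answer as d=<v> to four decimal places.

d=-0.8312

d^1_{0,0}(β=2.5521) via the finite sum:
c=cos(2.552100/2)=0.290497, s=sin(2.552100/2)=0.956876; N=√[1·1·1·1]=1.000000
k: max(0,(0)−(0))=0 … min(1+(0),1−(0))=1
  k=0: (−1)^0·1.0000/(1)·0.2905^2·0.9569^0 = +0.084389
  k=1: (−1)^1·1.0000/(1)·0.2905^0·0.9569^2 = -0.915611
d^1_{0,0}(2.5521) = +0.084389 -0.915611 = -0.831223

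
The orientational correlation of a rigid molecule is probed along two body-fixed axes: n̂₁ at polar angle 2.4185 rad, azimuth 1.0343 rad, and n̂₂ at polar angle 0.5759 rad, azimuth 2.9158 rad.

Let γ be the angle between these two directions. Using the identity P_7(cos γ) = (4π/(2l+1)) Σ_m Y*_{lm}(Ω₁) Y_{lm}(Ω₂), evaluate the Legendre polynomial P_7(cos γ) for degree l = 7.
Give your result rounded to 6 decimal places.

-0.010045

Term-by-term m-sum for l=7 (normalisation 4π/15 = 0.837758):
  term(m=-7) = (0.000162, -0.000112)   from Y*(Ω₁)=(0.016000, 0.022704), Y(Ω₂)=(0.000069, -0.007103)
  term(m=-6) = (-0.001394, -0.004614)   from Y*(Ω₁)=(-0.117404, 0.009104), Y(Ω₂)=(0.008775, 0.039983)
  term(m=-5) = (-0.042026, -0.000726)   from Y*(Ω₁)=(0.130120, -0.263219), Y(Ω₂)=(-0.061211, -0.129404)
  term(m=-4) = (-0.048694, 0.143105)   from Y*(Ω₁)=(0.247203, 0.381302), Y(Ω₂)=(0.205949, 0.261225)
  term(m=-3) = (0.139351, 0.103468)   from Y*(Ω₁)=(-0.355128, 0.013748), Y(Ω₂)=(-0.380546, -0.306086)
  term(m=-2) = (-0.022432, 0.016062)   from Y*(Ω₁)=(-0.040394, 0.074328), Y(Ω₂)=(0.293450, 0.142326)
  term(m=-1) = (-0.023682, -0.073752)   from Y*(Ω₁)=(-0.201463, -0.338777), Y(Ω₂)=(0.191537, 0.043998)
  term(m=+0) = (-0.014558, 0.000000)   from Y*(Ω₁)=(0.036290, -0.000000), Y(Ω₂)=(-0.401156, 0.000000)
  term(m=+1) = (-0.023682, 0.073752)   from Y*(Ω₁)=(0.201463, -0.338777), Y(Ω₂)=(-0.191537, 0.043998)
  term(m=+2) = (-0.022432, -0.016062)   from Y*(Ω₁)=(-0.040394, -0.074328), Y(Ω₂)=(0.293450, -0.142326)
  term(m=+3) = (0.139351, -0.103468)   from Y*(Ω₁)=(0.355128, 0.013748), Y(Ω₂)=(0.380546, -0.306086)
  term(m=+4) = (-0.048694, -0.143105)   from Y*(Ω₁)=(0.247203, -0.381302), Y(Ω₂)=(0.205949, -0.261225)
  term(m=+5) = (-0.042026, 0.000726)   from Y*(Ω₁)=(-0.130120, -0.263219), Y(Ω₂)=(0.061211, -0.129404)
  term(m=+6) = (-0.001394, 0.004614)   from Y*(Ω₁)=(-0.117404, -0.009104), Y(Ω₂)=(0.008775, -0.039983)
  term(m=+7) = (0.000162, 0.000112)   from Y*(Ω₁)=(-0.016000, 0.022704), Y(Ω₂)=(-0.000069, -0.007103)
Σ over m = (-0.011991, 0.000000); ×(4π/15) → (-0.010045, 0.000000). Real part: -0.010045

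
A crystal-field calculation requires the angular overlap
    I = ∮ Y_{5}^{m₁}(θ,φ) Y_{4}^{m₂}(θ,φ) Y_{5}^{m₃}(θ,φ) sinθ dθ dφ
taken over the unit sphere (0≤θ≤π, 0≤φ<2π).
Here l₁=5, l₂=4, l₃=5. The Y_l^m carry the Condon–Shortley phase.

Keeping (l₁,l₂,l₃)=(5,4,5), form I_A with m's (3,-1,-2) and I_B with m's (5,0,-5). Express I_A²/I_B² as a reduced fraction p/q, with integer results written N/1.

l's match ⇒ only the (l;m) 3-j factors differ between A and B.
A: triangle coeff Δ(5,4,5) = 1/3153150; Σ_t [0,2]: t=0:+1/6912 t=1:−1/2880 t=2:+1/17280 = -1/6912; (3j)²=5/429 [(5 4 5; 3 -1 -2)], sign=+1
B: triangle coeff Δ(5,4,5) = 1/3153150; Σ_t [0,0]: t=0:+1/414720 = 1/414720; (3j)²=2/143 [(5 4 5; 5 0 -5)], sign=+1
I_A²/I_B² = (5/429)/(2/143) = 5/6

5/6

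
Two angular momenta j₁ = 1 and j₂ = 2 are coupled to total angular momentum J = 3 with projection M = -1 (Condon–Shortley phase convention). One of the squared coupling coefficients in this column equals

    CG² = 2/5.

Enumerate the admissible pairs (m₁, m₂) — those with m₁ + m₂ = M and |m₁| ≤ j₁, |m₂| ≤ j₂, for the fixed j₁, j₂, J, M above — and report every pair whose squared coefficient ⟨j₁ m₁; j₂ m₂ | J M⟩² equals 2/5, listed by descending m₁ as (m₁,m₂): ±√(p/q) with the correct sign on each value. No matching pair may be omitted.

(-1,0): +√(2/5)

Admissible pairs with m₁+m₂ = M = -1: (-1,0), (0,-1), (1,-2)
  (m₁,m₂)=(1,-2): CG² = 1/15, CG = +√(1/15)
  (m₁,m₂)=(0,-1): CG² = 8/15, CG = +√(8/15)
  (m₁,m₂)=(-1,0): CG² = 2/5, CG = +√(2/5)   ← matches the target
Pairs with CG² = 2/5: (-1,0): +√(2/5)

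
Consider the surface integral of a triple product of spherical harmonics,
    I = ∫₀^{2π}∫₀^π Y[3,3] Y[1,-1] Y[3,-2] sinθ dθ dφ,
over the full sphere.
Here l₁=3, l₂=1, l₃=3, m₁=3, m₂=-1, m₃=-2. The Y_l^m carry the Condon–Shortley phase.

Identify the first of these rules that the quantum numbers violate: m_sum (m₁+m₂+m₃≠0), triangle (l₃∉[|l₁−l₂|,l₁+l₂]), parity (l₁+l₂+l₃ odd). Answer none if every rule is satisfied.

parity

m₁+m₂+m₃ = 3 − 1 − 2 = 0  ✓
triangle: |3−1|=2 ≤ l₃=3 ≤ 3+1=4  ✓
parity: l₁+l₂+l₃ = 7 is odd  ✗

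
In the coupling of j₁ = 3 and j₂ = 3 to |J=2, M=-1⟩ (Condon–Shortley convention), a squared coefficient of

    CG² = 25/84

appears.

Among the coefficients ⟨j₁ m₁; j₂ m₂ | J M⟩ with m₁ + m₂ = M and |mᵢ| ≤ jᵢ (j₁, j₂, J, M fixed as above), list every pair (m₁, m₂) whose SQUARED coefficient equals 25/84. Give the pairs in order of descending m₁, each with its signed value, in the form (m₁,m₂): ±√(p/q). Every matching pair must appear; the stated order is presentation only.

(2,-3): +√(25/84); (-3,2): +√(25/84)

Admissible pairs with m₁+m₂ = M = -1: (-3,2), (-2,1), (-1,0), (0,-1), (1,-2), (2,-3)
  (m₁,m₂)=(2,-3): CG² = 25/84, CG = +√(25/84)   ← matches the target
  (m₁,m₂)=(1,-2): CG² = 5/28, CG = −√(5/28)
  (m₁,m₂)=(0,-1): CG² = 1/42, CG = +√(1/42)
  (m₁,m₂)=(-1,0): CG² = 1/42, CG = +√(1/42)
  (m₁,m₂)=(-2,1): CG² = 5/28, CG = −√(5/28)
  (m₁,m₂)=(-3,2): CG² = 25/84, CG = +√(25/84)   ← matches the target
Pairs with CG² = 25/84: (2,-3): +√(25/84); (-3,2): +√(25/84)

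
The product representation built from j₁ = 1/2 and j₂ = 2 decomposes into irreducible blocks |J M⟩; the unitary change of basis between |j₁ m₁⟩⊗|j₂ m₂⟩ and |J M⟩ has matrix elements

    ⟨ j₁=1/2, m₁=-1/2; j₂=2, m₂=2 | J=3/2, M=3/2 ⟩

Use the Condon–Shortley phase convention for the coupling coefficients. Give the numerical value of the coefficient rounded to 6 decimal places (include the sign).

−√(4/5) ≈ -0.894427

√[4·1!0!3!/5! · 0!1!4!0!3!0!] = √(144/5)
  +(−1)^1/∏(1,0,0,3,0,0)! = -1/6  (running -1/6)
⟨..|..⟩ = √(144/5)·(-1/6) = -0.894427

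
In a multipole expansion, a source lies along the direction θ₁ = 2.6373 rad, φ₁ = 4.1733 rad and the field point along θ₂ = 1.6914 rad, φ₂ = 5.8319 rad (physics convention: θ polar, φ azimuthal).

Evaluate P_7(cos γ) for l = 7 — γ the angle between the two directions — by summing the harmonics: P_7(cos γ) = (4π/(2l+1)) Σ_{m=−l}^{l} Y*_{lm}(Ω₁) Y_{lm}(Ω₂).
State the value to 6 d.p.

-0.133463

Addition theorem: P_7(cos γ) = (4π/15) Σ_m Y*_{lm}(Ω₁) Y_{lm}(Ω₂), m = −7…7:
  term(m=-7) = 0.00084 + 0.00119j   from Y*(Ω₁)=-0.00182 - 0.00248j, Y(Ω₂)=-0.47509 - 0.00827j
  term(m=-6) = -0.00388 + 0.00226j   from Y*(Ω₁)=-0.02076 + 0.00193j, Y(Ω₂)=0.19550 - 0.09058j
  term(m=-5) = 0.01058 + 0.02252j   from Y*(Ω₁)=-0.03738 + 0.07816j, Y(Ω₂)=0.18186 - 0.22231j
  term(m=-4) = -0.05523 + 0.02024j   from Y*(Ω₁)=0.13481 + 0.20329j, Y(Ω₂)=-0.05599 + 0.23453j
  term(m=-3) = 0.02658 + 0.09858j   from Y*(Ω₁)=0.45419 - 0.02112j, Y(Ω₂)=0.04833 + 0.21929j
  term(m=-2) = -0.11542 + 0.02048j   from Y*(Ω₁)=0.22240 - 0.41434j, Y(Ω₂)=-0.15446 - 0.19567j
  term(m=-1) = 0.00046 + 0.00523j   from Y*(Ω₁)=-0.01350 - 0.02256j, Y(Ω₂)=-0.17965 - 0.08707j
  term(m=+0) = 0.11283 + 0.00000j   from Y*(Ω₁)=0.44904 + 0.00000j, Y(Ω₂)=0.25126 + 0.00000j
  term(m=+1) = 0.00046 - 0.00523j   from Y*(Ω₁)=0.01350 - 0.02256j, Y(Ω₂)=0.17965 - 0.08707j
  term(m=+2) = -0.11542 - 0.02048j   from Y*(Ω₁)=0.22240 + 0.41434j, Y(Ω₂)=-0.15446 + 0.19567j
  term(m=+3) = 0.02658 - 0.09858j   from Y*(Ω₁)=-0.45419 - 0.02112j, Y(Ω₂)=-0.04833 + 0.21929j
  term(m=+4) = -0.05523 - 0.02024j   from Y*(Ω₁)=0.13481 - 0.20329j, Y(Ω₂)=-0.05599 - 0.23453j
  term(m=+5) = 0.01058 - 0.02252j   from Y*(Ω₁)=0.03738 + 0.07816j, Y(Ω₂)=-0.18186 - 0.22231j
  term(m=+6) = -0.00388 - 0.00226j   from Y*(Ω₁)=-0.02076 - 0.00193j, Y(Ω₂)=0.19550 + 0.09058j
  term(m=+7) = 0.00084 - 0.00119j   from Y*(Ω₁)=0.00182 - 0.00248j, Y(Ω₂)=0.47509 - 0.00827j
Σ over m = -0.15931 + 0.00000j; ×(4π/15) → -0.13346 + 0.00000j. Real part: -0.133463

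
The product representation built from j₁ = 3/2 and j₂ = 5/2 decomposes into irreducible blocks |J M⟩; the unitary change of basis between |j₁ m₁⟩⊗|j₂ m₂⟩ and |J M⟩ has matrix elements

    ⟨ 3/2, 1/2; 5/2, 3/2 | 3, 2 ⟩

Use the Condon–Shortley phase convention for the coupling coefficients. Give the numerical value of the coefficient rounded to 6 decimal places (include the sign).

−√(1/12) = -0.288675

triangle: 1!*2!*4!/8! = 48/40320
(j±m)!: 2!*1!*4!*1!*5!*1! = 5760
prefactor² = (2J+1)*Δ*N² = 48
  k=0: +1/(0!*1!*1!*4!*1!*0!) = 1/24
  k=1: −1/(1!*0!*0!*3!*2!*1!) = -1/12
Σ = -1/24  ⇒  CG² = 48*(-1/24)² = 1/12
CG = −√(1/12) = -0.288675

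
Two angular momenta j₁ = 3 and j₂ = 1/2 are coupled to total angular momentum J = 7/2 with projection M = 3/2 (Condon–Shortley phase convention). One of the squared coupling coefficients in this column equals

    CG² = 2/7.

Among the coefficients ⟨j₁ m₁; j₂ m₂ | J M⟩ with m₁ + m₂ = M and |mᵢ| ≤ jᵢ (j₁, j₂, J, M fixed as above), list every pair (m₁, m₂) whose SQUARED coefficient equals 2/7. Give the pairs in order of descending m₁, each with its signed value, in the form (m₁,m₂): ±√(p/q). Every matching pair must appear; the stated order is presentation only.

Admissible pairs with m₁+m₂ = M = 3/2: (1,1/2), (2,-1/2)
  (m₁,m₂)=(2,-1/2): CG² = 2/7, CG = +√(2/7)   ← matches the target
  (m₁,m₂)=(1,1/2): CG² = 5/7, CG = +√(5/7)
Pairs with CG² = 2/7: (2,-1/2): +√(2/7)

(2,-1/2): +√(2/7)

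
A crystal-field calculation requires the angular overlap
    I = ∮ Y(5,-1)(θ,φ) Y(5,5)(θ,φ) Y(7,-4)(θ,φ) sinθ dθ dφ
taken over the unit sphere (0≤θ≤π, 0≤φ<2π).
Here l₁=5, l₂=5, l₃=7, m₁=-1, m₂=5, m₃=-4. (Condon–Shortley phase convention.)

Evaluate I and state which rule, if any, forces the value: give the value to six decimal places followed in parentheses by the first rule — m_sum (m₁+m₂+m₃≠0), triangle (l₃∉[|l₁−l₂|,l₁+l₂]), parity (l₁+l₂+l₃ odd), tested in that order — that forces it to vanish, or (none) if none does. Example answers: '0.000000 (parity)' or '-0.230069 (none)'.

L=17 odd ⇒ parity kills the (l;000) factor ⇒ I = 0

0.000000 (parity)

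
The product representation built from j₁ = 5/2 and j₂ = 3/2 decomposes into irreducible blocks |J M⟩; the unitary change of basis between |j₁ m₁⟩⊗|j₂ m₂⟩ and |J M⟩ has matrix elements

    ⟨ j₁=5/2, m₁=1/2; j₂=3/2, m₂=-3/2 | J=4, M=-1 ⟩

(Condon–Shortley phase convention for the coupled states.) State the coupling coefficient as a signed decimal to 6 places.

+0.422577  (= +√(5/28))

triangle: 0!×5!×3!/9! = 720/362880
(j±m)!: 3!×2!×0!×3!×3!×5! = 51840
prefactor² = (2J+1)×Δ×N² = 6480/7
  k=0: +1/(0!×0!×2!×0!×3!×3!) = 1/72
Σ = 1/72  ⇒  CG² = 6480/7×(1/72)² = 5/28
CG = +√(5/28) = +0.422577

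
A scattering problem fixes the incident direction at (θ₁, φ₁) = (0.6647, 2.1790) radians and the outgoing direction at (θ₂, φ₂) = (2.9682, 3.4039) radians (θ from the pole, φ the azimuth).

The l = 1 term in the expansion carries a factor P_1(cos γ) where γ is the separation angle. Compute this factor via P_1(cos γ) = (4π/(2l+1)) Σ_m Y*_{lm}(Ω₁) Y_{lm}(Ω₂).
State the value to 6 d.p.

Expand P_1 via completeness: Σ_{m} conj(Y_{1,m}) at Ω₁ times Y_{1,m} at Ω₂ —
  m=-1: (-0.12177 + 0.17489j) × (-0.05757 + 0.01546j) = 0.00431 - 0.01195j  (running Σ = 0.00431 - 0.01195j)
  m=0: (0.38458 + 0.00000j) × (-0.48128 + 0.00000j) = -0.18509 + 0.00000j  (running Σ = -0.18078 - 0.01195j)
  m=1: (0.12177 + 0.17489j) × (0.05757 + 0.01546j) = 0.00431 + 0.01195j  (running Σ = -0.17648 + 0.00000j)
Accumulated sum -0.17648 + 0.00000j; after 4π/(2l+1) scaling, -0.73922 + 0.00000j ⇒ P_1 = -0.739220

-0.739220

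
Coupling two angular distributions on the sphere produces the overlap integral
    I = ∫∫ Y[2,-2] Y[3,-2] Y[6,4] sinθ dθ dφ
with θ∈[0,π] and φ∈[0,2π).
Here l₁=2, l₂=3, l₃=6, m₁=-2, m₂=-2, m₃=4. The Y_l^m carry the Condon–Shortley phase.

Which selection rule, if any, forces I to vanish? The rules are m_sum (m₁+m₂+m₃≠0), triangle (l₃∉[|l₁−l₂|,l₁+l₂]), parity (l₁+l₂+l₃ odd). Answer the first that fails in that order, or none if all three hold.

triangle

m₁+m₂+m₃ = -2 − 2 + 4 = 0  ✓
triangle: need |l₁−l₂| ≤ l₃ ≤ l₁+l₂ = [1,5]; l₃=6 is outside  ✗
parity: l₁+l₂+l₃ = 11 is odd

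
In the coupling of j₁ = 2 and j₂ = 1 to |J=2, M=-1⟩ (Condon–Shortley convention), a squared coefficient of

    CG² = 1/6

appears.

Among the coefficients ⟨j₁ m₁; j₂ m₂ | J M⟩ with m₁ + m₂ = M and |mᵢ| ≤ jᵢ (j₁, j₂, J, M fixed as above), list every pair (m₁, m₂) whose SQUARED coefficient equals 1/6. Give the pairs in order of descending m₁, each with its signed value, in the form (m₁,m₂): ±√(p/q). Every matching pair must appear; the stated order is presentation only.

Admissible pairs with m₁+m₂ = M = -1: (-2,1), (-1,0), (0,-1)
  (m₁,m₂)=(0,-1): CG² = 1/2, CG = +√(1/2)
  (m₁,m₂)=(-1,0): CG² = 1/6, CG = −√(1/6)   ← matches the target
  (m₁,m₂)=(-2,1): CG² = 1/3, CG = −√(1/3)
Pairs with CG² = 1/6: (-1,0): −√(1/6)

(-1,0): −√(1/6)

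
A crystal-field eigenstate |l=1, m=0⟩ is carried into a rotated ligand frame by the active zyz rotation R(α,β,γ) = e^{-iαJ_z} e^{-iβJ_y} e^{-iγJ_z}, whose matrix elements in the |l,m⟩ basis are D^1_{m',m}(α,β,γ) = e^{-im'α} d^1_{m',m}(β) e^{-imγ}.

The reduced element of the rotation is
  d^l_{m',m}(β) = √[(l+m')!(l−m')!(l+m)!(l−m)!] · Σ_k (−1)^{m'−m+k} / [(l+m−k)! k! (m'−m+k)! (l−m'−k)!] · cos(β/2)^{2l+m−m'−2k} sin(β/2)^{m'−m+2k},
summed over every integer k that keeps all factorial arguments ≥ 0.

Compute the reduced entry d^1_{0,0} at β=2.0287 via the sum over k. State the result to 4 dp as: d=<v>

d^1_{0,0}(β=2.0287) via the finite sum:
Half-angle: c=0.528172, s=0.849137. N=√(1·1·1·1)=1.000000
The bounds max(0,m−m')=0 and min(l+m,l−m')=1 give 2 terms
  k=0: (−1)^0·1.0000/(1)·0.5282^2·0.8491^0 = +0.278966
  k=1: (−1)^1·1.0000/(1)·0.5282^0·0.8491^2 = -0.721034
d^1_{0,0}(2.0287) = +0.278966 -0.721034 = -0.442069

d=-0.4421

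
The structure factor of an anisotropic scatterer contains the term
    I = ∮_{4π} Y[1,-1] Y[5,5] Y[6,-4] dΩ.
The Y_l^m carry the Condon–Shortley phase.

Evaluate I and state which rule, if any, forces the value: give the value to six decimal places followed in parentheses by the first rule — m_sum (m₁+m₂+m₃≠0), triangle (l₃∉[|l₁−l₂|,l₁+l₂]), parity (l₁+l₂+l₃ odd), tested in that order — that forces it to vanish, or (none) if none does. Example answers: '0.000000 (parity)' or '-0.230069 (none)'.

Rules hold: Σm=0, L=12 even, 4≤6≤6.
N = 3·11·13 = 429
Δ = 0!·2!·10!/13! = 1/858
Racah Σ t=0..0: t=0:+1/14400 = 1/14400
⇒ 3j(1 5 6; 0 0 0)² = 6/143, sgn +1
Racah Σ t=0..0: t=0:+1/7257600 = 1/7257600
⇒ 3j(1 5 6; -1 5 -4)² = 1/858, sgn +1
4πI² = N·(3j₀)²·(3jₘ)² = 3/143
I = +1·√(0.020979/4π) = 0.04085899
No selection rule forces the value: the integral is nonzero (none).

0.040859 (none)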